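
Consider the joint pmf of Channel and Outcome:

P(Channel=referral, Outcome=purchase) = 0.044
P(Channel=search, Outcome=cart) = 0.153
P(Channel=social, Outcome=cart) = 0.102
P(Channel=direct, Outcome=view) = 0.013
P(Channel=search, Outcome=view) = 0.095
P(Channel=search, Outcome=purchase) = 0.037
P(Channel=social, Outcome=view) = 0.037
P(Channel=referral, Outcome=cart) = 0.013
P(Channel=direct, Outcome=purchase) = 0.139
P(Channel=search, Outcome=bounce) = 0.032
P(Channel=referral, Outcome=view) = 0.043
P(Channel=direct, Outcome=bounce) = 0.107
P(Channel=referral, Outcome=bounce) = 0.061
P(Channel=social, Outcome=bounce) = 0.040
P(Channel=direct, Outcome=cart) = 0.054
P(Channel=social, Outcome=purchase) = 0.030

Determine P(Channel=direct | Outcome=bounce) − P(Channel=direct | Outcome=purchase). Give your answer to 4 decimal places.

P(Outcome=bounce) = 0.032 + 0.040 + 0.107 + 0.061 = 0.240; P(Channel=direct | Outcome=bounce) = 0.107/0.240 = 0.44583.
P(Outcome=purchase) = 0.037 + 0.030 + 0.139 + 0.044 = 0.250; P(Channel=direct | Outcome=purchase) = 0.139/0.250 = 0.55600.
Difference = -0.1102.

-0.1102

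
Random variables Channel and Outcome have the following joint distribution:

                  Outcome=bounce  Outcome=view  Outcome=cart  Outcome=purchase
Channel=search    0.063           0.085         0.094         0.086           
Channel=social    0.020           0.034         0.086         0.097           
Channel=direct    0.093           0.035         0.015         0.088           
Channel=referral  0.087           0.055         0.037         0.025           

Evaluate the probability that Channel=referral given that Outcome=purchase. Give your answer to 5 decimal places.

P(Outcome=purchase) = 0.086 + 0.097 + 0.088 + 0.025 = 0.296.
P(Channel=referral | Outcome=purchase) = 0.025/0.296 = 0.08446.

0.08446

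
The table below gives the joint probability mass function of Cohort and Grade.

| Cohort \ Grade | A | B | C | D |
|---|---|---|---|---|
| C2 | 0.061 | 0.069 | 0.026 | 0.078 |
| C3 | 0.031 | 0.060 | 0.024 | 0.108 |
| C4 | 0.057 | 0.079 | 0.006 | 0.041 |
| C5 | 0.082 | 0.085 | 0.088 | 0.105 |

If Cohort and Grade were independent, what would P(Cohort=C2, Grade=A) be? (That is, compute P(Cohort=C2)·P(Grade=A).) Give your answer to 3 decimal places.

0.054

P(Cohort=C2) = 0.061 + 0.069 + 0.026 + 0.078 = 0.234.
P(Grade=A) = 0.061 + 0.031 + 0.057 + 0.082 = 0.231.
Product: 0.234 × 0.231 = 0.054.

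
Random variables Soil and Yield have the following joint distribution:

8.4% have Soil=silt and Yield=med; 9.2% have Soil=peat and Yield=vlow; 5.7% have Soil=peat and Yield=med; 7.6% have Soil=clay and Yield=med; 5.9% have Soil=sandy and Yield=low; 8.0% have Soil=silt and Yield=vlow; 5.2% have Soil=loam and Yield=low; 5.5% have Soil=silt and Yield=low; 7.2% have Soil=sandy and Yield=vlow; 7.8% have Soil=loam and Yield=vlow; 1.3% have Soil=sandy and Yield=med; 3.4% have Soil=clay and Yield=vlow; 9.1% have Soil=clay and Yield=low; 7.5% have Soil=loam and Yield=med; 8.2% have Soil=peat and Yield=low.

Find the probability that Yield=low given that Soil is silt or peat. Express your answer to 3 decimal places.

0.304

P(Soil=silt) = 0.080 + 0.055 + 0.084 = 0.219.
P(Soil=peat) = 0.092 + 0.082 + 0.057 = 0.231.
P(Soil ∈ {silt, peat}) = 0.219 + 0.231 = 0.450; P(Yield=low, Soil ∈ {silt, peat}) = 0.055 + 0.082 = 0.137.
P(Yield=low | Soil ∈ {silt, peat}) = 0.137/0.450 = 0.304.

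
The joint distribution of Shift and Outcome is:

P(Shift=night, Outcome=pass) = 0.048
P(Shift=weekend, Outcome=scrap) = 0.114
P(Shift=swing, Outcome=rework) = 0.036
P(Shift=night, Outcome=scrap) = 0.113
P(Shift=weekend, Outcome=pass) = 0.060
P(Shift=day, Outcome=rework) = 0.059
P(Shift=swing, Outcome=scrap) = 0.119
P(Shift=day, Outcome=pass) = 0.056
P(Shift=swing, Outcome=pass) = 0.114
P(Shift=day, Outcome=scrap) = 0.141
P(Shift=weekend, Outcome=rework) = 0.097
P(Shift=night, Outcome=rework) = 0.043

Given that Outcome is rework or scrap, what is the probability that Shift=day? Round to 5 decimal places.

0.27701

P(Outcome=rework) = 0.059 + 0.036 + 0.043 + 0.097 = 0.235.
P(Outcome=scrap) = 0.141 + 0.119 + 0.113 + 0.114 = 0.487.
P(Outcome ∈ {rework, scrap}) = 0.235 + 0.487 = 0.722; P(Shift=day, Outcome ∈ {rework, scrap}) = 0.059 + 0.141 = 0.200.
P(Shift=day | Outcome ∈ {rework, scrap}) = 0.200/0.722 = 0.27701.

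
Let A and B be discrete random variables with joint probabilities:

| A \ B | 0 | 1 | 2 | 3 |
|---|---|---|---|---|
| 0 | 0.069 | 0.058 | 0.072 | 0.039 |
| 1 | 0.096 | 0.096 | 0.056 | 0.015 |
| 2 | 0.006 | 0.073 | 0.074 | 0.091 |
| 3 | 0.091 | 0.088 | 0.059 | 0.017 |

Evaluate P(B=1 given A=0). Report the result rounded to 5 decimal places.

0.24370

P(A=0) = 0.069 + 0.058 + 0.072 + 0.039 = 0.238.
P(B=1 | A=0) = 0.058/0.238 = 0.24370.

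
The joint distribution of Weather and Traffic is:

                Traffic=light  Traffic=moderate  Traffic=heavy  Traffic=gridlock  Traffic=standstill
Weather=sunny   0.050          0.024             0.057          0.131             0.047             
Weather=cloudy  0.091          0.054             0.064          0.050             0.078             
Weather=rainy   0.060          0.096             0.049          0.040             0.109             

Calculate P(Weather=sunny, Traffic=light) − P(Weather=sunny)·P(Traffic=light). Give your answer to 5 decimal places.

-0.01211

P(Weather=sunny) = 0.050 + 0.024 + 0.057 + 0.131 + 0.047 = 0.309.
P(Traffic=light) = 0.050 + 0.091 + 0.060 = 0.201.
P(Weather=sunny, Traffic=light) − P(Weather=sunny)P(Traffic=light) = 0.050 − 0.309×0.201 = -0.01211.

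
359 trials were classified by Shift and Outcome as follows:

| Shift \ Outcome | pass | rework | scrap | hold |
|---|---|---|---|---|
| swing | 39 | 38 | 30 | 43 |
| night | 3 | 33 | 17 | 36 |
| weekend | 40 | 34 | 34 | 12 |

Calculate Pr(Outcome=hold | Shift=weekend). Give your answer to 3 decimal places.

Total with Shift=weekend: 40 + 34 + 34 + 12 = 120.
P(Outcome=hold | Shift=weekend) = 12/120 = 0.100.

0.100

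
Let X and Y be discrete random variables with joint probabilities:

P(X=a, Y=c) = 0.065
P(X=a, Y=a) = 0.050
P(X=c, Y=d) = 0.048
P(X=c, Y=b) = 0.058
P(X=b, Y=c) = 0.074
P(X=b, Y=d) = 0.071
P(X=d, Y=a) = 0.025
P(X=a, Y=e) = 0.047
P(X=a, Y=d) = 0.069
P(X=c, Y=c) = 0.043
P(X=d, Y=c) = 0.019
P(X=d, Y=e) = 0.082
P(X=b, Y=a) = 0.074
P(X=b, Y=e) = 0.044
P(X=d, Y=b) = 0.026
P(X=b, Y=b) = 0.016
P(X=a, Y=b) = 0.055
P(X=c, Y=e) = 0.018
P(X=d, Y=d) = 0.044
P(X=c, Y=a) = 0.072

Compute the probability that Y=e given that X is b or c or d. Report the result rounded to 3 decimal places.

0.202

P(X=b) = 0.074 + 0.016 + 0.074 + 0.071 + 0.044 = 0.279.
P(X=c) = 0.072 + 0.058 + 0.043 + 0.048 + 0.018 = 0.239.
P(X=d) = 0.025 + 0.026 + 0.019 + 0.044 + 0.082 = 0.196.
P(X ∈ {b, c, d}) = 0.279 + 0.239 + 0.196 = 0.714; P(Y=e, X ∈ {b, c, d}) = 0.044 + 0.018 + 0.082 = 0.144.
P(Y=e | X ∈ {b, c, d}) = 0.144/0.714 = 0.202.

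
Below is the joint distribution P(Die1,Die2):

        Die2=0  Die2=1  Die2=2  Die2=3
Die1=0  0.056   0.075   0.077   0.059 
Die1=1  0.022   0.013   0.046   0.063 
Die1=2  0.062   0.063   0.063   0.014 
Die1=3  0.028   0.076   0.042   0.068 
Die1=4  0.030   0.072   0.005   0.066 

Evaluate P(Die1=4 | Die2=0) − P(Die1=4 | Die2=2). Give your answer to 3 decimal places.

0.130

P(Die2=0) = 0.056 + 0.022 + 0.062 + 0.028 + 0.030 = 0.198; P(Die1=4 | Die2=0) = 0.030/0.198 = 0.1515.
P(Die2=2) = 0.077 + 0.046 + 0.063 + 0.042 + 0.005 = 0.233; P(Die1=4 | Die2=2) = 0.005/0.233 = 0.0215.
Difference = 0.130.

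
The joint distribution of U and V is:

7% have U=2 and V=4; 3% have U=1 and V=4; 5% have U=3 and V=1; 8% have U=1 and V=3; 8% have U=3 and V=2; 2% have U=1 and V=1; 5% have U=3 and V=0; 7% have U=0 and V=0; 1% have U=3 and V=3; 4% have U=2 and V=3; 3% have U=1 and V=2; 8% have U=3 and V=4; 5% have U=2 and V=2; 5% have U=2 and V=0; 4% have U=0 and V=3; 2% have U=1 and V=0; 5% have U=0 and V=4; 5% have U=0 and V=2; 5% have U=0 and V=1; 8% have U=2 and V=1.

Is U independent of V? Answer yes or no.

no

P(U=1) = 0.18 and P(V=3) = 0.17, so their product is 0.0306, but P(U=1, V=3) = 0.08. Since these differ, U and V are not independent.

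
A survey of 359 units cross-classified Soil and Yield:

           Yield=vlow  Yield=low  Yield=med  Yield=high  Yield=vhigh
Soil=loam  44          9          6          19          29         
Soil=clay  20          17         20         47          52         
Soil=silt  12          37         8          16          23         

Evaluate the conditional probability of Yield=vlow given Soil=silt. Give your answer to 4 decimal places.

0.1250

Total with Soil=silt: 12 + 37 + 8 + 16 + 23 = 96.
P(Yield=vlow | Soil=silt) = 12/96 = 0.1250.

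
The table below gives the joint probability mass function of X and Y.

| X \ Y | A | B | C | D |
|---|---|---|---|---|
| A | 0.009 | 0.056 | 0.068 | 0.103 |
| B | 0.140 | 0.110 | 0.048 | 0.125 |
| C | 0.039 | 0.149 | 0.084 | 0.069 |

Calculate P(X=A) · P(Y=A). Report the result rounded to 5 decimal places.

0.04437

P(X=A) = 0.009 + 0.056 + 0.068 + 0.103 = 0.236.
P(Y=A) = 0.009 + 0.140 + 0.039 = 0.188.
Product: 0.236 × 0.188 = 0.04437.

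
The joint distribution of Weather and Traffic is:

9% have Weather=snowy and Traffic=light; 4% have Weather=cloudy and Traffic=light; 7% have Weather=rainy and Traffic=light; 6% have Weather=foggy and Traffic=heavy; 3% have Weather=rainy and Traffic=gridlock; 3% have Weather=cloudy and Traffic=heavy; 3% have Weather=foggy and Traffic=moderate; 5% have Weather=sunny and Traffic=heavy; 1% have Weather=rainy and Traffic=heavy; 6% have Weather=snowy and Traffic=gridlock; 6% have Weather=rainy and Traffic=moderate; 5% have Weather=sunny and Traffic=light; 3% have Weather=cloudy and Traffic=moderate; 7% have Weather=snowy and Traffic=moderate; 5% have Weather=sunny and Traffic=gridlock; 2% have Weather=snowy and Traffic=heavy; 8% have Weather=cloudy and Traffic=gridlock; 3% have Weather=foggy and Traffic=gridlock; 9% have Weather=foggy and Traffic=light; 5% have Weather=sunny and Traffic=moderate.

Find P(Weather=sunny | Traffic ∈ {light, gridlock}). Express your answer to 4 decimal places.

0.1695

P(Traffic=light) = 0.05 + 0.04 + 0.07 + 0.09 + 0.09 = 0.34.
P(Traffic=gridlock) = 0.05 + 0.08 + 0.03 + 0.06 + 0.03 = 0.25.
P(Traffic ∈ {light, gridlock}) = 0.34 + 0.25 = 0.59; P(Weather=sunny, Traffic ∈ {light, gridlock}) = 0.05 + 0.05 = 0.10.
P(Weather=sunny | Traffic ∈ {light, gridlock}) = 0.10/0.59 = 0.1695.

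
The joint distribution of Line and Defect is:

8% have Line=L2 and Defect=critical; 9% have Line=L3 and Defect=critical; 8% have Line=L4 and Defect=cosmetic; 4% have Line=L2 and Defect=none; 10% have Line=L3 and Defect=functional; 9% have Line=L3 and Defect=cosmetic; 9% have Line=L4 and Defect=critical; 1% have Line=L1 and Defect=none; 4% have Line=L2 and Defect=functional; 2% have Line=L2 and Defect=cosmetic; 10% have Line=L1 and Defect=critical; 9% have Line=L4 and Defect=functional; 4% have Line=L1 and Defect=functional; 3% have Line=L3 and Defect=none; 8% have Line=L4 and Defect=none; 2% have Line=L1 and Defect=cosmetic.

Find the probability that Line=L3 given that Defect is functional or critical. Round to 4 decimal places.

P(Defect=functional) = 0.04 + 0.04 + 0.10 + 0.09 = 0.27.
P(Defect=critical) = 0.10 + 0.08 + 0.09 + 0.09 = 0.36.
P(Defect ∈ {functional, critical}) = 0.27 + 0.36 = 0.63; P(Line=L3, Defect ∈ {functional, critical}) = 0.10 + 0.09 = 0.19.
P(Line=L3 | Defect ∈ {functional, critical}) = 0.19/0.63 = 0.3016.

0.3016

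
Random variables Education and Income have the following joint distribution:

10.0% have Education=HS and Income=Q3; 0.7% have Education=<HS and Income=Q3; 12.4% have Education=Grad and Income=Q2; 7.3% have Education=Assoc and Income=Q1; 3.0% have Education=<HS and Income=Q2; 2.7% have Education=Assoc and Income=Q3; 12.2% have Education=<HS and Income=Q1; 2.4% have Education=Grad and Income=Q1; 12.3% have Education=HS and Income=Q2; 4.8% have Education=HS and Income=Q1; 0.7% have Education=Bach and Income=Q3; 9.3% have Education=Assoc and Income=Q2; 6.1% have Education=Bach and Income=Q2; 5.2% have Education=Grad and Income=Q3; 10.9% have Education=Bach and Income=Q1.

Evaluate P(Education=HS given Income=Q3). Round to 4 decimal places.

P(Income=Q3) = 0.007 + 0.100 + 0.027 + 0.007 + 0.052 = 0.193.
P(Education=HS | Income=Q3) = 0.100/0.193 = 0.5181.

0.5181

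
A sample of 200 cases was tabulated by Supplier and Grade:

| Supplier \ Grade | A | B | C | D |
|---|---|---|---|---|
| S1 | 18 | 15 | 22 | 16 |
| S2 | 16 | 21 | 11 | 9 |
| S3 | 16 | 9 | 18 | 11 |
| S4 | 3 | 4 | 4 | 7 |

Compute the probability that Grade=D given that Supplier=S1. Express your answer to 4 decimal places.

0.2254

Total with Supplier=S1: 18 + 15 + 22 + 16 = 71.
P(Grade=D | Supplier=S1) = 16/71 = 0.2254.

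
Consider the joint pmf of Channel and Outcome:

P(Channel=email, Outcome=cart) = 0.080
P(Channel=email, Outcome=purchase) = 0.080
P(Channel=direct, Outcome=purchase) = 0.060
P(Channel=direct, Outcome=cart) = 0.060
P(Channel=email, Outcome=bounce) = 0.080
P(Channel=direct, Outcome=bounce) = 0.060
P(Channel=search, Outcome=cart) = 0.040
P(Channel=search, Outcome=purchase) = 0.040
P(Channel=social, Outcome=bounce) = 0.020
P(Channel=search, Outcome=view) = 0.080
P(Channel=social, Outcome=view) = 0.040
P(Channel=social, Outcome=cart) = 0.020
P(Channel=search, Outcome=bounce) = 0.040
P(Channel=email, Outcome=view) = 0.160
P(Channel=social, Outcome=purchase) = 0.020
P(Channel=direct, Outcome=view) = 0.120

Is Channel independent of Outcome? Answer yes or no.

yes

Every cell satisfies P(Channel,Outcome) = P(Channel)·P(Outcome). For instance P(Channel=direct) = 0.300, P(Outcome=purchase) = 0.200, and 0.300×0.200 = 0.060 matches the joint entry. So Channel and Outcome are independent.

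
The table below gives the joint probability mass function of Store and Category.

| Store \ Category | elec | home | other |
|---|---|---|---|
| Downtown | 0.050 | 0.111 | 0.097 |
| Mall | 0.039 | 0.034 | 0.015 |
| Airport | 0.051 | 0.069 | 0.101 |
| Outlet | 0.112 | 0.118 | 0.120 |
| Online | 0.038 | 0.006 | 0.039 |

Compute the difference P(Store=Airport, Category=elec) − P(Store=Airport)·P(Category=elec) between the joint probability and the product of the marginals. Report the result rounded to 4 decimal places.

P(Store=Airport) = 0.051 + 0.069 + 0.101 = 0.221.
P(Category=elec) = 0.050 + 0.039 + 0.051 + 0.112 + 0.038 = 0.290.
P(Store=Airport, Category=elec) − P(Store=Airport)P(Category=elec) = 0.051 − 0.221×0.290 = -0.0131.

-0.0131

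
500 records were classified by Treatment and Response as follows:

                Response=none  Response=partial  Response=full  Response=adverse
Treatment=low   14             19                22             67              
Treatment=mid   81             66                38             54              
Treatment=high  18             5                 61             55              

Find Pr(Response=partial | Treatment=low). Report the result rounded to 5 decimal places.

Total with Treatment=low: 14 + 19 + 22 + 67 = 122.
P(Response=partial | Treatment=low) = 19/122 = 0.15574.

0.15574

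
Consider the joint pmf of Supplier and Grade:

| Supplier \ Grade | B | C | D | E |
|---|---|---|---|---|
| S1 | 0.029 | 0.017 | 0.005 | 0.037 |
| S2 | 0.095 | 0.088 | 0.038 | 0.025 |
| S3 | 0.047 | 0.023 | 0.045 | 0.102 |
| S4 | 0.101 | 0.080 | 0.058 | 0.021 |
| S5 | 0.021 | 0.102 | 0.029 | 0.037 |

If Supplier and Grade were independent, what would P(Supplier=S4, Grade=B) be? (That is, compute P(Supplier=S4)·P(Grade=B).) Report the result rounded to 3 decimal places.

0.076

P(Supplier=S4) = 0.101 + 0.080 + 0.058 + 0.021 = 0.260.
P(Grade=B) = 0.029 + 0.095 + 0.047 + 0.101 + 0.021 = 0.293.
Product: 0.260 × 0.293 = 0.076.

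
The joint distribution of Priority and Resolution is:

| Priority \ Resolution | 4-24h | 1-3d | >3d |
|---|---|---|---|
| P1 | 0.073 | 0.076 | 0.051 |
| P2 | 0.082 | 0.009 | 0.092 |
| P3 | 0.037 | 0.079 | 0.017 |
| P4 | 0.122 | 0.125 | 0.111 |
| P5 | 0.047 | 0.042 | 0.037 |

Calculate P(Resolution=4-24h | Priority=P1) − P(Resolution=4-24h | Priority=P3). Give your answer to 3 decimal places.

P(Priority=P1) = 0.073 + 0.076 + 0.051 = 0.200; P(Resolution=4-24h | Priority=P1) = 0.073/0.200 = 0.3650.
P(Priority=P3) = 0.037 + 0.079 + 0.017 = 0.133; P(Resolution=4-24h | Priority=P3) = 0.037/0.133 = 0.2782.
Difference = 0.087.

0.087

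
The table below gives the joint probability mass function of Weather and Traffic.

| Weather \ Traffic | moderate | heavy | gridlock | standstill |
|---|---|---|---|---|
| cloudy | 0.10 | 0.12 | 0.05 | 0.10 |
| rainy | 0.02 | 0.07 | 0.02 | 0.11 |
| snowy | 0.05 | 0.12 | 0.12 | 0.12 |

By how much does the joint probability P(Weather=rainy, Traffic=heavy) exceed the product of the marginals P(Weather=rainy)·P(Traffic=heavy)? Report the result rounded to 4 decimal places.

0.0018

P(Weather=rainy) = 0.02 + 0.07 + 0.02 + 0.11 = 0.22.
P(Traffic=heavy) = 0.12 + 0.07 + 0.12 = 0.31.
P(Weather=rainy, Traffic=heavy) − P(Weather=rainy)P(Traffic=heavy) = 0.07 − 0.22×0.31 = 0.0018.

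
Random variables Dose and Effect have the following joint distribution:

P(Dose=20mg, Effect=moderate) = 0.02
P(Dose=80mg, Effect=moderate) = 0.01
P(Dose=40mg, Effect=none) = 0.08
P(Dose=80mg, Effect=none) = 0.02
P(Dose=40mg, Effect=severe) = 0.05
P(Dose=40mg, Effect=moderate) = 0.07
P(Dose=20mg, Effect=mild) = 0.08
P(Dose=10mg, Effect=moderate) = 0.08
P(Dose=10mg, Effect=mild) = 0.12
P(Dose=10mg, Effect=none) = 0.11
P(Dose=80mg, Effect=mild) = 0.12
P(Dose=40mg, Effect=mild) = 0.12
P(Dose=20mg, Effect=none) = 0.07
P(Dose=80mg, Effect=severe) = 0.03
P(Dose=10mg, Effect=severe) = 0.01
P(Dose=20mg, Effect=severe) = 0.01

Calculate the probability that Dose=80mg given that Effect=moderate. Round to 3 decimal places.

P(Effect=moderate) = 0.08 + 0.02 + 0.07 + 0.01 = 0.18.
P(Dose=80mg | Effect=moderate) = 0.01/0.18 = 0.056.

0.056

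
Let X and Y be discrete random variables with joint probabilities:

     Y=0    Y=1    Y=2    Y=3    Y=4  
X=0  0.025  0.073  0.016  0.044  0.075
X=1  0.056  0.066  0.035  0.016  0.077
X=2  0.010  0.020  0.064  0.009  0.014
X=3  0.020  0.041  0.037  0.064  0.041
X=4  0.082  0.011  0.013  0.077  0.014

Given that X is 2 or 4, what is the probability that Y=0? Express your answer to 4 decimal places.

P(X=2) = 0.010 + 0.020 + 0.064 + 0.009 + 0.014 = 0.117.
P(X=4) = 0.082 + 0.011 + 0.013 + 0.077 + 0.014 = 0.197.
P(X ∈ {2, 4}) = 0.117 + 0.197 = 0.314; P(Y=0, X ∈ {2, 4}) = 0.010 + 0.082 = 0.092.
P(Y=0 | X ∈ {2, 4}) = 0.092/0.314 = 0.2930.

0.2930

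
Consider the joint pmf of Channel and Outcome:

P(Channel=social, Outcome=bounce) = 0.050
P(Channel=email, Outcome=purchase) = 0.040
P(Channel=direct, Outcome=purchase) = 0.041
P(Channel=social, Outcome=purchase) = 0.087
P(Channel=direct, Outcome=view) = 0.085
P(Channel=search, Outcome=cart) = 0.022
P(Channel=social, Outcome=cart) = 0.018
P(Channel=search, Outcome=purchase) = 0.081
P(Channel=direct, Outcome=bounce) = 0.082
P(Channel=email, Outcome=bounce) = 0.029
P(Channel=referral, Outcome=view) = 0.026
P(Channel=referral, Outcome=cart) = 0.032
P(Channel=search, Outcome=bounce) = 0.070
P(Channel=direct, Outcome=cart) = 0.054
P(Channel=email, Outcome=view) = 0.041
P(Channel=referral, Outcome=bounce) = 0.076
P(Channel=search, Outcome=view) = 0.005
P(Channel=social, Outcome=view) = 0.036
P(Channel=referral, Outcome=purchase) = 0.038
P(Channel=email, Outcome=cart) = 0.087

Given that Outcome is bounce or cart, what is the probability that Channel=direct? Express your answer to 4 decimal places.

P(Outcome=bounce) = 0.029 + 0.070 + 0.050 + 0.082 + 0.076 = 0.307.
P(Outcome=cart) = 0.087 + 0.022 + 0.018 + 0.054 + 0.032 = 0.213.
P(Outcome ∈ {bounce, cart}) = 0.307 + 0.213 = 0.520; P(Channel=direct, Outcome ∈ {bounce, cart}) = 0.082 + 0.054 = 0.136.
P(Channel=direct | Outcome ∈ {bounce, cart}) = 0.136/0.520 = 0.2615.

0.2615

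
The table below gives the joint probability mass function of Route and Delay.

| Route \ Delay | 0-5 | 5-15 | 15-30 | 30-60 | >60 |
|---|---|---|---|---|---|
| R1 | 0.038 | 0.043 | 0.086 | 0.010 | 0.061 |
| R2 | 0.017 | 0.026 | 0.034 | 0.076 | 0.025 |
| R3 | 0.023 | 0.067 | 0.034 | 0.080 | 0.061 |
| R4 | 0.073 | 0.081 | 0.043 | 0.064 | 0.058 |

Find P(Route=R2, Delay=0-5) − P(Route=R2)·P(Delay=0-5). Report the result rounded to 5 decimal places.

P(Route=R2) = 0.017 + 0.026 + 0.034 + 0.076 + 0.025 = 0.178.
P(Delay=0-5) = 0.038 + 0.017 + 0.023 + 0.073 = 0.151.
P(Route=R2, Delay=0-5) − P(Route=R2)P(Delay=0-5) = 0.017 − 0.178×0.151 = -0.00988.

-0.00988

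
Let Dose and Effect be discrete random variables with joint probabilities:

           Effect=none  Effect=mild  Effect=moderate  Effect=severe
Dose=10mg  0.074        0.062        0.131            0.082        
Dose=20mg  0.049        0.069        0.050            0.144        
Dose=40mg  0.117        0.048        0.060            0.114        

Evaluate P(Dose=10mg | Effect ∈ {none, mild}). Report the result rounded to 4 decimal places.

P(Effect=none) = 0.074 + 0.049 + 0.117 = 0.240.
P(Effect=mild) = 0.062 + 0.069 + 0.048 = 0.179.
P(Effect ∈ {none, mild}) = 0.240 + 0.179 = 0.419; P(Dose=10mg, Effect ∈ {none, mild}) = 0.074 + 0.062 = 0.136.
P(Dose=10mg | Effect ∈ {none, mild}) = 0.136/0.419 = 0.3246.

0.3246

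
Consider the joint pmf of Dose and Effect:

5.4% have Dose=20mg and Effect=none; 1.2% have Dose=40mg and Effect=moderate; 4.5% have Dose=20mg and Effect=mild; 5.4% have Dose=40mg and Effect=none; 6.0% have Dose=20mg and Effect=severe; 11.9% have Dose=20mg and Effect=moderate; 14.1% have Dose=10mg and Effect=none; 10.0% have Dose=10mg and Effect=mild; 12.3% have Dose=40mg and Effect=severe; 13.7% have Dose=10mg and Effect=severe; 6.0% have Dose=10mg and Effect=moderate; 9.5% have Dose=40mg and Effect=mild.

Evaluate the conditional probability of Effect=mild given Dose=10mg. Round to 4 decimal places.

P(Dose=10mg) = 0.141 + 0.100 + 0.060 + 0.137 = 0.438.
P(Effect=mild | Dose=10mg) = 0.100/0.438 = 0.2283.

0.2283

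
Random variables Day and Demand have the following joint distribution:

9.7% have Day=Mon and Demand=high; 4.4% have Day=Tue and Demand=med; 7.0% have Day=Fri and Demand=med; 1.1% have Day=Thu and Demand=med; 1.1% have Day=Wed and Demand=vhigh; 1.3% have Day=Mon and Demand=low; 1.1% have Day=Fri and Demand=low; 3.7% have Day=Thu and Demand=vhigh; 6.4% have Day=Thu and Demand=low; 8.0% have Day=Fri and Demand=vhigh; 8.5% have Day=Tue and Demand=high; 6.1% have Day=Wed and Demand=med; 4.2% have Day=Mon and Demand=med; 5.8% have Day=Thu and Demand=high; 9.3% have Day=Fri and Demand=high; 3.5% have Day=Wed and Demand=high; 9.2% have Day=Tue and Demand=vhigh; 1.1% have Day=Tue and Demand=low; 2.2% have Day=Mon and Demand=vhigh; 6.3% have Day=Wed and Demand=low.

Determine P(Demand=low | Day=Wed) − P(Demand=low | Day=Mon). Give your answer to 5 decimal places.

0.29588

P(Day=Wed) = 0.063 + 0.061 + 0.035 + 0.011 = 0.170; P(Demand=low | Day=Wed) = 0.063/0.170 = 0.370588.
P(Day=Mon) = 0.013 + 0.042 + 0.097 + 0.022 = 0.174; P(Demand=low | Day=Mon) = 0.013/0.174 = 0.074713.
Difference = 0.29588.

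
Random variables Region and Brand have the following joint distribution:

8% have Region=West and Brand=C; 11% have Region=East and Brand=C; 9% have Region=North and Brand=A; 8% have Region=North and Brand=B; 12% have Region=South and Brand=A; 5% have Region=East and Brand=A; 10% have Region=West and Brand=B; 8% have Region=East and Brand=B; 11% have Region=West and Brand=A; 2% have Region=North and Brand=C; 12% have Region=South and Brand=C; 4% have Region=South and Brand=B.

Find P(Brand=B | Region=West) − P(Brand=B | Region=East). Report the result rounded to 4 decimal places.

P(Region=West) = 0.11 + 0.10 + 0.08 = 0.29; P(Brand=B | Region=West) = 0.10/0.29 = 0.34483.
P(Region=East) = 0.05 + 0.08 + 0.11 = 0.24; P(Brand=B | Region=East) = 0.08/0.24 = 0.33333.
Difference = 0.0115.

0.0115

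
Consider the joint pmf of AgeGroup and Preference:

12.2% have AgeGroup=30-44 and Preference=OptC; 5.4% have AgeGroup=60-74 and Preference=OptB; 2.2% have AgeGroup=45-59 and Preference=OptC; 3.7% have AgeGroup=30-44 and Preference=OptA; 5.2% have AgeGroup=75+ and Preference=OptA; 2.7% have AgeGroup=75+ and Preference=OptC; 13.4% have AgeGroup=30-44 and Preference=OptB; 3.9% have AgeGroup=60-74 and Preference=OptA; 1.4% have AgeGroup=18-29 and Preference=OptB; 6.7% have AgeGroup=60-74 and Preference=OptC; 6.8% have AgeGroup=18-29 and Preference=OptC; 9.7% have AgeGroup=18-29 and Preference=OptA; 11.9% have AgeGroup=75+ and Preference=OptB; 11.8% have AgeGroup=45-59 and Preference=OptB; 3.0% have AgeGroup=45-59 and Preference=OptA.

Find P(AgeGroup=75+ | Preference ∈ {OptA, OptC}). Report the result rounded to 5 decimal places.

0.14082

P(Preference=OptA) = 0.097 + 0.037 + 0.030 + 0.039 + 0.052 = 0.255.
P(Preference=OptC) = 0.068 + 0.122 + 0.022 + 0.067 + 0.027 = 0.306.
P(Preference ∈ {OptA, OptC}) = 0.255 + 0.306 = 0.561; P(AgeGroup=75+, Preference ∈ {OptA, OptC}) = 0.052 + 0.027 = 0.079.
P(AgeGroup=75+ | Preference ∈ {OptA, OptC}) = 0.079/0.561 = 0.14082.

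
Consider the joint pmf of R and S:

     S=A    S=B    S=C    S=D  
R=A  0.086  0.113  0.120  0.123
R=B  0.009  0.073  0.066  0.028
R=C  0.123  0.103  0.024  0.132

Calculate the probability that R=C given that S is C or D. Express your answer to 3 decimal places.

0.316

P(S=C) = 0.120 + 0.066 + 0.024 = 0.210.
P(S=D) = 0.123 + 0.028 + 0.132 = 0.283.
P(S ∈ {C, D}) = 0.210 + 0.283 = 0.493; P(R=C, S ∈ {C, D}) = 0.024 + 0.132 = 0.156.
P(R=C | S ∈ {C, D}) = 0.156/0.493 = 0.316.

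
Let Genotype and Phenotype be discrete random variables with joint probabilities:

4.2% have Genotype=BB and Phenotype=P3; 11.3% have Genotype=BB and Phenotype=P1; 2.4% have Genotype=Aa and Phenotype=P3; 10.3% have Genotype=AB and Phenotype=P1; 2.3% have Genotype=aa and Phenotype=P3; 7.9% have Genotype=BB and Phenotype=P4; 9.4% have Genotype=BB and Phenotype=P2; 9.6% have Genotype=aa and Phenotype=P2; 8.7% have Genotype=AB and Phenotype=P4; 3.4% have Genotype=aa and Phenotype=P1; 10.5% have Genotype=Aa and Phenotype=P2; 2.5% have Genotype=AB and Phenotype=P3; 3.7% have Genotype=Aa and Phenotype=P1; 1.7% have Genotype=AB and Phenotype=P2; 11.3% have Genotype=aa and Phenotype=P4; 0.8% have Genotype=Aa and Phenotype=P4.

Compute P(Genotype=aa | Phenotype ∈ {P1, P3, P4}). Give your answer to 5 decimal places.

0.24709

P(Phenotype=P1) = 0.037 + 0.034 + 0.103 + 0.113 = 0.287.
P(Phenotype=P3) = 0.024 + 0.023 + 0.025 + 0.042 = 0.114.
P(Phenotype=P4) = 0.008 + 0.113 + 0.087 + 0.079 = 0.287.
P(Phenotype ∈ {P1, P3, P4}) = 0.287 + 0.114 + 0.287 = 0.688; P(Genotype=aa, Phenotype ∈ {P1, P3, P4}) = 0.034 + 0.023 + 0.113 = 0.170.
P(Genotype=aa | Phenotype ∈ {P1, P3, P4}) = 0.170/0.688 = 0.24709.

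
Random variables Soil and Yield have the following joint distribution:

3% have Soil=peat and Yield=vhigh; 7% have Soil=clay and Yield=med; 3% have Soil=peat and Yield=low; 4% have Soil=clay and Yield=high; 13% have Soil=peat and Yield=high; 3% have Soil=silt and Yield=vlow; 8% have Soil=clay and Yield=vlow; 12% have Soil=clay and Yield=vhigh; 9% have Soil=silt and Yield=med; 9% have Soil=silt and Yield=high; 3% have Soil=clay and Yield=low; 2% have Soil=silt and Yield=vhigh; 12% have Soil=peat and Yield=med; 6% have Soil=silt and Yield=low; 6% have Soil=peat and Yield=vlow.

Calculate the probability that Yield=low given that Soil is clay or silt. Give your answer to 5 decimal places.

P(Soil=clay) = 0.08 + 0.03 + 0.07 + 0.04 + 0.12 = 0.34.
P(Soil=silt) = 0.03 + 0.06 + 0.09 + 0.09 + 0.02 = 0.29.
P(Soil ∈ {clay, silt}) = 0.34 + 0.29 = 0.63; P(Yield=low, Soil ∈ {clay, silt}) = 0.03 + 0.06 = 0.09.
P(Yield=low | Soil ∈ {clay, silt}) = 0.09/0.63 = 0.14286.

0.14286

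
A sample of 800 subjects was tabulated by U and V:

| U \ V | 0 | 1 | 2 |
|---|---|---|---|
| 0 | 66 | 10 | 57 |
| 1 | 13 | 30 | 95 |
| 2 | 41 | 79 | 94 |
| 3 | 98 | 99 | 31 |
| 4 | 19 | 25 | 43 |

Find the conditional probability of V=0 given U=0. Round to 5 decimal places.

Total with U=0: 66 + 10 + 57 = 133.
P(V=0 | U=0) = 66/133 = 0.49624.

0.49624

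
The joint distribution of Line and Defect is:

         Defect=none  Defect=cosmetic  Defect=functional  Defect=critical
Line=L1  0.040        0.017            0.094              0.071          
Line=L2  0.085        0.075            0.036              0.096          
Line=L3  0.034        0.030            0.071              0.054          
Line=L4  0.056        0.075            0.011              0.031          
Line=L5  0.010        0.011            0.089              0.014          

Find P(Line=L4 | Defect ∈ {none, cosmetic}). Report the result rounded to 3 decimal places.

0.303

P(Defect=none) = 0.040 + 0.085 + 0.034 + 0.056 + 0.010 = 0.225.
P(Defect=cosmetic) = 0.017 + 0.075 + 0.030 + 0.075 + 0.011 = 0.208.
P(Defect ∈ {none, cosmetic}) = 0.225 + 0.208 = 0.433; P(Line=L4, Defect ∈ {none, cosmetic}) = 0.056 + 0.075 = 0.131.
P(Line=L4 | Defect ∈ {none, cosmetic}) = 0.131/0.433 = 0.303.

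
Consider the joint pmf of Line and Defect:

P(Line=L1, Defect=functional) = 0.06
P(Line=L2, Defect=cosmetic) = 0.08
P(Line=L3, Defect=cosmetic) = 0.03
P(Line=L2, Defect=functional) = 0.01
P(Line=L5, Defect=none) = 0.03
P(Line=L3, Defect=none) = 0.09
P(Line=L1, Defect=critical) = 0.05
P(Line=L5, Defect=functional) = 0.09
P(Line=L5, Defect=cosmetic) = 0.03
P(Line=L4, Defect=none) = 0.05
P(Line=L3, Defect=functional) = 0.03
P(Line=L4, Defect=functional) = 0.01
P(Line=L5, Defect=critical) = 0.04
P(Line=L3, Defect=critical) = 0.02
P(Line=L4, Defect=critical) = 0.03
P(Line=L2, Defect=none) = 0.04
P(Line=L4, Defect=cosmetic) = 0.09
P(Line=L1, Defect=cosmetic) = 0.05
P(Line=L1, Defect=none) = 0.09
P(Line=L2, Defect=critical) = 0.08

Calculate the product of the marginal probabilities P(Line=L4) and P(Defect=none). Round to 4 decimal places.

0.0540

P(Line=L4) = 0.05 + 0.09 + 0.01 + 0.03 = 0.18.
P(Defect=none) = 0.09 + 0.04 + 0.09 + 0.05 + 0.03 = 0.30.
Product: 0.18 × 0.30 = 0.0540.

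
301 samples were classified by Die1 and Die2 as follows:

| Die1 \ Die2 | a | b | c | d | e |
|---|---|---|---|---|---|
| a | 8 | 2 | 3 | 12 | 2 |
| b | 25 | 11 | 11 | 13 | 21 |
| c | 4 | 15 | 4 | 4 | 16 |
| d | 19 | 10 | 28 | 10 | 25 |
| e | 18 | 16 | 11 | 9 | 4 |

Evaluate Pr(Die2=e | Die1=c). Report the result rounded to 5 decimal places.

Total with Die1=c: 4 + 15 + 4 + 4 + 16 = 43.
P(Die2=e | Die1=c) = 16/43 = 0.37209.

0.37209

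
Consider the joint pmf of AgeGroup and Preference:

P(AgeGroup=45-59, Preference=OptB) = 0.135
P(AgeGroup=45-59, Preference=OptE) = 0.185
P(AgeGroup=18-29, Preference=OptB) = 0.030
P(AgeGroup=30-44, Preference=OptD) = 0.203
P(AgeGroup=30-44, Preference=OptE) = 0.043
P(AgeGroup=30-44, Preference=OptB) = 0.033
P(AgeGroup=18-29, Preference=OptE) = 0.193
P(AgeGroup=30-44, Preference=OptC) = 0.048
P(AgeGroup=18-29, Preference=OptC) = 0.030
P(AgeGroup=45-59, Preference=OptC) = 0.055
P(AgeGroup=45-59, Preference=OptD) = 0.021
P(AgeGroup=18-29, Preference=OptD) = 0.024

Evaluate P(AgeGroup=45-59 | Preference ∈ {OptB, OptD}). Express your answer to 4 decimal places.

P(Preference=OptB) = 0.030 + 0.033 + 0.135 = 0.198.
P(Preference=OptD) = 0.024 + 0.203 + 0.021 = 0.248.
P(Preference ∈ {OptB, OptD}) = 0.198 + 0.248 = 0.446; P(AgeGroup=45-59, Preference ∈ {OptB, OptD}) = 0.135 + 0.021 = 0.156.
P(AgeGroup=45-59 | Preference ∈ {OptB, OptD}) = 0.156/0.446 = 0.3498.

0.3498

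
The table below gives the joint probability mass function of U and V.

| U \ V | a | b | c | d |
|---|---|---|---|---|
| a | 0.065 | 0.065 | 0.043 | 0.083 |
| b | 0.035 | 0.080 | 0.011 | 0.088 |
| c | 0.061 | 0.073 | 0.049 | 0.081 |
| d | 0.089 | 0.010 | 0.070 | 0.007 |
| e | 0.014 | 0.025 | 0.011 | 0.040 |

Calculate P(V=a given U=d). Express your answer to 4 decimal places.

P(U=d) = 0.089 + 0.010 + 0.070 + 0.007 = 0.176.
P(V=a | U=d) = 0.089/0.176 = 0.5057.

0.5057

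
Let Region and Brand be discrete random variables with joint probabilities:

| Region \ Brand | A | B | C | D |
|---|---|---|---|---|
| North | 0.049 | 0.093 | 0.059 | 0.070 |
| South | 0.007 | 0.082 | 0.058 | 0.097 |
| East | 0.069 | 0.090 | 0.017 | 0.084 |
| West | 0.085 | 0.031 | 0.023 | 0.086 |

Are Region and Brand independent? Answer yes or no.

P(Region=South) = 0.244 and P(Brand=A) = 0.210, so their product is 0.05124, but P(Region=South, Brand=A) = 0.007. Since these differ, Region and Brand are not independent.

no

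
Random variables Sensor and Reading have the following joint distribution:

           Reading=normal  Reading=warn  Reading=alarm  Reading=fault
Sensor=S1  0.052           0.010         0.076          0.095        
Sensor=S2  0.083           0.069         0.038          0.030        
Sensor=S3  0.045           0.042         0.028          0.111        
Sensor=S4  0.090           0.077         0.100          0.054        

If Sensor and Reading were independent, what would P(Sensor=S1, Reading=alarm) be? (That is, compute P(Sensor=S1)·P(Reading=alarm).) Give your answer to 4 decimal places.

0.0564

P(Sensor=S1) = 0.052 + 0.010 + 0.076 + 0.095 = 0.233.
P(Reading=alarm) = 0.076 + 0.038 + 0.028 + 0.100 = 0.242.
Product: 0.233 × 0.242 = 0.0564.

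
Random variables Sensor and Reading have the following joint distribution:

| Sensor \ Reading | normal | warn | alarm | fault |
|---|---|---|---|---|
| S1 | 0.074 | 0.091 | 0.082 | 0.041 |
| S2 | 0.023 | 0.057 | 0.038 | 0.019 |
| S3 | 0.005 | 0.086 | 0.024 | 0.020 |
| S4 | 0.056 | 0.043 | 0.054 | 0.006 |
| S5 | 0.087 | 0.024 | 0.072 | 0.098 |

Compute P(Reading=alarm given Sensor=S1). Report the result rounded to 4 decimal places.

0.2847

P(Sensor=S1) = 0.074 + 0.091 + 0.082 + 0.041 = 0.288.
P(Reading=alarm | Sensor=S1) = 0.082/0.288 = 0.2847.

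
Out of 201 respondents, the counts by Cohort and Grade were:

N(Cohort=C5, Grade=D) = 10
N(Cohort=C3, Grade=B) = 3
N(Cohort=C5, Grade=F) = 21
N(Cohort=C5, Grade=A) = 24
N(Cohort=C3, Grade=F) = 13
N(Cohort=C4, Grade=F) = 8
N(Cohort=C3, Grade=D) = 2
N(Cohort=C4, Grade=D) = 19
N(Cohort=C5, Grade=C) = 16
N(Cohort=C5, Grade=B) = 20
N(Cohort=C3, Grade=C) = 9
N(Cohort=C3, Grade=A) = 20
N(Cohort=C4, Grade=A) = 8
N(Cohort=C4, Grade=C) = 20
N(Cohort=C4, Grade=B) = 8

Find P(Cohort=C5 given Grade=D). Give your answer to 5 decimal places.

0.32258

Total with Grade=D: 2 + 19 + 10 = 31.
P(Cohort=C5 | Grade=D) = 10/31 = 0.32258.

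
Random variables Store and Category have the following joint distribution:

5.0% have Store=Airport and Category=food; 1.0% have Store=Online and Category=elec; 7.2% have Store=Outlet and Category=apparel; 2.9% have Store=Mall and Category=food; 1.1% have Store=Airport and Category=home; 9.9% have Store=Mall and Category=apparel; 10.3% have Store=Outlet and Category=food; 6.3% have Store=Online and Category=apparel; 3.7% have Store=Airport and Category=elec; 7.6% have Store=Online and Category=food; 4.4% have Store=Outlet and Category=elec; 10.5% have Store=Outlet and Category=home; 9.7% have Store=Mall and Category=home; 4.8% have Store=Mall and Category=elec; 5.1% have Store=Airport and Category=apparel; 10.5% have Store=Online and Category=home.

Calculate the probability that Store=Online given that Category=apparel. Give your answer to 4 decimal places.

P(Category=apparel) = 0.099 + 0.051 + 0.072 + 0.063 = 0.285.
P(Store=Online | Category=apparel) = 0.063/0.285 = 0.2211.

0.2211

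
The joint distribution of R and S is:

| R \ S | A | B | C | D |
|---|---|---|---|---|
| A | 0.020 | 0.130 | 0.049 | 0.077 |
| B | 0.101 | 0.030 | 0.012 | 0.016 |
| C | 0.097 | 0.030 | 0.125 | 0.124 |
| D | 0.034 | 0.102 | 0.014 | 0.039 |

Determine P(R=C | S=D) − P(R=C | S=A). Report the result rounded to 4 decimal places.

0.0995

P(S=D) = 0.077 + 0.016 + 0.124 + 0.039 = 0.256; P(R=C | S=D) = 0.124/0.256 = 0.48438.
P(S=A) = 0.020 + 0.101 + 0.097 + 0.034 = 0.252; P(R=C | S=A) = 0.097/0.252 = 0.38492.
Difference = 0.0995.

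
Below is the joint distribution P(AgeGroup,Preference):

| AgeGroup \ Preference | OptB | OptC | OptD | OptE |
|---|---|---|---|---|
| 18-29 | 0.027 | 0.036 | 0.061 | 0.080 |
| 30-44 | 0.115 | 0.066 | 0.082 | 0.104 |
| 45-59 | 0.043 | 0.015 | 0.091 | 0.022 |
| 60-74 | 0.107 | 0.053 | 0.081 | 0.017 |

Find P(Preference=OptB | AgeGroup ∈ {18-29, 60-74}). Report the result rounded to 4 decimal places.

P(AgeGroup=18-29) = 0.027 + 0.036 + 0.061 + 0.080 = 0.204.
P(AgeGroup=60-74) = 0.107 + 0.053 + 0.081 + 0.017 = 0.258.
P(AgeGroup ∈ {18-29, 60-74}) = 0.204 + 0.258 = 0.462; P(Preference=OptB, AgeGroup ∈ {18-29, 60-74}) = 0.027 + 0.107 = 0.134.
P(Preference=OptB | AgeGroup ∈ {18-29, 60-74}) = 0.134/0.462 = 0.2900.

0.2900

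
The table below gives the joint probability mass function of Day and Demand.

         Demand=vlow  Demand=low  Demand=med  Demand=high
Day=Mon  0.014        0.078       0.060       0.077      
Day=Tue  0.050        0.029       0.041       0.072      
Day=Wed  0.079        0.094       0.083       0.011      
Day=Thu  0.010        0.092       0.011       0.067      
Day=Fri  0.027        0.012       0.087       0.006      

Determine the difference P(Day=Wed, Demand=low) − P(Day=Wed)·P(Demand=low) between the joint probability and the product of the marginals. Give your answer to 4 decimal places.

0.0126

P(Day=Wed) = 0.079 + 0.094 + 0.083 + 0.011 = 0.267.
P(Demand=low) = 0.078 + 0.029 + 0.094 + 0.092 + 0.012 = 0.305.
P(Day=Wed, Demand=low) − P(Day=Wed)P(Demand=low) = 0.094 − 0.267×0.305 = 0.0126.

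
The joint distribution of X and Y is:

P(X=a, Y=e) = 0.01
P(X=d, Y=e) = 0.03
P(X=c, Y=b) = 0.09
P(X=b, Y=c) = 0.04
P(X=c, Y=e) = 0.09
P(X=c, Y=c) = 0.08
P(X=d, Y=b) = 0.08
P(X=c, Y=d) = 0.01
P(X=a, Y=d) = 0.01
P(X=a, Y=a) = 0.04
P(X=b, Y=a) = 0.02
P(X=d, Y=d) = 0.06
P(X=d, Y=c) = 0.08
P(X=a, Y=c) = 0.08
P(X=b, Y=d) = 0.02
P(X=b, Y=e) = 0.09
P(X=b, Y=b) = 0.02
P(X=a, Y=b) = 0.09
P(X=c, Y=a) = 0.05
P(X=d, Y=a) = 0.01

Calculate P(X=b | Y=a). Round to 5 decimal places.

P(Y=a) = 0.04 + 0.02 + 0.05 + 0.01 = 0.12.
P(X=b | Y=a) = 0.02/0.12 = 0.16667.

0.16667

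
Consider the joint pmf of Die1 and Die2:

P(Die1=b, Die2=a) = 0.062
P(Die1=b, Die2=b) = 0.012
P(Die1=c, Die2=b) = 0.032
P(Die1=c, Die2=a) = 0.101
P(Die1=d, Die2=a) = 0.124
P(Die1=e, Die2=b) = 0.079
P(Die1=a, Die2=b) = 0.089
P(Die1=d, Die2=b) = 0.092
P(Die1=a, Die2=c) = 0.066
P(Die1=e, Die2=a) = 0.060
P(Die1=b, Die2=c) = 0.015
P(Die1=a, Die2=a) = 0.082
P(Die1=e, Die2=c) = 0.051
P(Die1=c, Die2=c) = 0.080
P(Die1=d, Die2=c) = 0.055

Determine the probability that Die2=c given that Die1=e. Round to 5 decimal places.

P(Die1=e) = 0.060 + 0.079 + 0.051 = 0.190.
P(Die2=c | Die1=e) = 0.051/0.190 = 0.26842.

0.26842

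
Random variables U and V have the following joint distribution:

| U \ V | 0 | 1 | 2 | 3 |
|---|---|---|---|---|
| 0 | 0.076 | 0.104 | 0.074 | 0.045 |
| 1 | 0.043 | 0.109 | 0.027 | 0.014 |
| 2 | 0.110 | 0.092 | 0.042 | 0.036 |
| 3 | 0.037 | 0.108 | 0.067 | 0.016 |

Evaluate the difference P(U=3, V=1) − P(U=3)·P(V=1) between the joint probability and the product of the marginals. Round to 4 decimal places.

0.0138

P(U=3) = 0.037 + 0.108 + 0.067 + 0.016 = 0.228.
P(V=1) = 0.104 + 0.109 + 0.092 + 0.108 = 0.413.
P(U=3, V=1) − P(U=3)P(V=1) = 0.108 − 0.228×0.413 = 0.0138.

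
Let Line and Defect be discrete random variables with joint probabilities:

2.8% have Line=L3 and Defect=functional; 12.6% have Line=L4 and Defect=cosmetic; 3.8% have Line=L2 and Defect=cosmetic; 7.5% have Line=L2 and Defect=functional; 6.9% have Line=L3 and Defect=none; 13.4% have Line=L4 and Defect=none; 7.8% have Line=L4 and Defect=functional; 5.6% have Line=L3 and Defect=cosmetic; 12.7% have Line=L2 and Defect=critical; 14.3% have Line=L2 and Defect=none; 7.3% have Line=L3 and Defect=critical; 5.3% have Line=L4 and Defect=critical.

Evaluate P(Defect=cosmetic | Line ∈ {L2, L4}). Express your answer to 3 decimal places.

0.212

P(Line=L2) = 0.143 + 0.038 + 0.075 + 0.127 = 0.383.
P(Line=L4) = 0.134 + 0.126 + 0.078 + 0.053 = 0.391.
P(Line ∈ {L2, L4}) = 0.383 + 0.391 = 0.774; P(Defect=cosmetic, Line ∈ {L2, L4}) = 0.038 + 0.126 = 0.164.
P(Defect=cosmetic | Line ∈ {L2, L4}) = 0.164/0.774 = 0.212.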